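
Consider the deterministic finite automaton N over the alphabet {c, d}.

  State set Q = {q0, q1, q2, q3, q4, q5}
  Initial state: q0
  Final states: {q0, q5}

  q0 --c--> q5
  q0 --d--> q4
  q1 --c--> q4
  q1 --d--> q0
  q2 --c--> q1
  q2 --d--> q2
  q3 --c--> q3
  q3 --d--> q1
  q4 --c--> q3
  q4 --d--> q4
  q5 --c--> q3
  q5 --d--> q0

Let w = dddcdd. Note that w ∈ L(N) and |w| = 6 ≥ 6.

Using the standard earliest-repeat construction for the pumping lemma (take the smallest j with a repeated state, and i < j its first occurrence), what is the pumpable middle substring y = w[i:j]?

d

Run of N on w = d d d c d d:
  step 0: q0  (start)
  step 1: q4  (read d: q0→q4)
  step 2: q4  (read d: q4→q4)   ← first repeat (q4 seen earlier)
  step 3: q4  (read d: q4→q4)
  step 4: q3  (read c: q4→q3)
  step 5: q1  (read d: q3→q1)
  step 6: q0  (read d: q1→q0)

So i = 1, j = 2, giving x = w[0:1] = d, y = w[1:2] = d, z = w[2:6] = dcdd.
Check: |xy| = 2 ≤ 6 and |y| = 1 ≥ 1. Reading y takes N from q4 back to q4, so every xyⁱz is accepted.
Since N has 6 states, any run of length ≥ 6 visits 6+1 states, so by pigeonhole some state repeats within the first 6 steps — that repeat gives the pumpable loop.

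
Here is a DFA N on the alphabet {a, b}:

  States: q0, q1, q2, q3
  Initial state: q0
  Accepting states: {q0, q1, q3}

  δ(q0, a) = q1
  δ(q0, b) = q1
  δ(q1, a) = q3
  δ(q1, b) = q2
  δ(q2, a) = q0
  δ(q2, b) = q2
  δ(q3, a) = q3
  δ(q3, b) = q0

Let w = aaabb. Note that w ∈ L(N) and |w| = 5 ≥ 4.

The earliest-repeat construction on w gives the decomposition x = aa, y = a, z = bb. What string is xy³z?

xy^3z = aa·a·a·a·bb = aaaaabb.
Reading y = a takes N from q3 back to q3, so after x·y·y·y the machine is still in q3, and z then leads to the accepting state q1. Hence aaaaabb ∈ L(N).

aaaaabb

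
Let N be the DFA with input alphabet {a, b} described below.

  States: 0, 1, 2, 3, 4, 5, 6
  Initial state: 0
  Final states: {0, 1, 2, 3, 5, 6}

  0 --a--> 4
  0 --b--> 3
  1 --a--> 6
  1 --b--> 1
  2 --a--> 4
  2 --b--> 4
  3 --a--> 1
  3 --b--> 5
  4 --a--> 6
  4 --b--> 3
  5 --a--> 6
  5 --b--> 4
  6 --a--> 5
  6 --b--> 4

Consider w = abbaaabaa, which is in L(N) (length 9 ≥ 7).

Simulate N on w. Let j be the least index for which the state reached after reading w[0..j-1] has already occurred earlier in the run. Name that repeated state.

5

State sequence: 0 -a-> 4 -b-> 3 -b-> 5 -a-> 6 -a-> 5 -a-> 6 -b-> 4 -a-> 6 -a-> 5
First repeat at step 5: 5 was already visited.

The earliest repeat is at step j = 5: N is in 5, which it already visited at step i = 3.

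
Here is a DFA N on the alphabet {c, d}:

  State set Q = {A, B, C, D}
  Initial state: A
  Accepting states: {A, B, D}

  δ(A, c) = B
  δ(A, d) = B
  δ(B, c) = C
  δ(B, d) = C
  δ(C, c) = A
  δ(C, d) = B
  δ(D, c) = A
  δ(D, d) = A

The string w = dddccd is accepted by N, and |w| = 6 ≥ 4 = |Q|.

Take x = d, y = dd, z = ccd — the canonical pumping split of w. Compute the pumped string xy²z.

dddddccd

xy^2z = d·dd·dd·ccd = dddddccd.
Reading y = dd takes N from B back to B, so after x·y·y the machine is still in B, and z then leads to the accepting state B. Hence dddddccd ∈ L(N).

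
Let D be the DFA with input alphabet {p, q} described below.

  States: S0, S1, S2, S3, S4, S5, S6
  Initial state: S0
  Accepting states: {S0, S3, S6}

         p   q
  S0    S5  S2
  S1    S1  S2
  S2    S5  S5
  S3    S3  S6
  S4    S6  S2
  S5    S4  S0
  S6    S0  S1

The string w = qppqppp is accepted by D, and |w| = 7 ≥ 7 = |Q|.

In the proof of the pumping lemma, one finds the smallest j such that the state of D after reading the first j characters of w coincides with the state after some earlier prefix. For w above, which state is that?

State sequence: S0 -q-> S2 -p-> S5 -p-> S4 -q-> S2 -p-> S5 -p-> S4 -p-> S6
First repeat at step 4: S2 was already visited.

The earliest repeat is at step j = 4: D is in S2, which it already visited at step i = 1.
The DFA has 7 states, so the proof of the pumping lemma guarantees a repeated state among the first 7+1 visited; the segment between the two visits is the pumpable y.

S2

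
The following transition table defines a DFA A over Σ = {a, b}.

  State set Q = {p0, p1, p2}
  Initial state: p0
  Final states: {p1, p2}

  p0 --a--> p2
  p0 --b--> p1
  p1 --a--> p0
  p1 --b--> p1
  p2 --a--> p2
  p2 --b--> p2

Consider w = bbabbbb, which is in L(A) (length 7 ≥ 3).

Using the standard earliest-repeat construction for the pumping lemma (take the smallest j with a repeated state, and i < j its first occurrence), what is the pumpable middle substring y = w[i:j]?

b

State sequence: p0 -b-> p1 -b-> p1 -a-> p0 -b-> p1 -b-> p1 -b-> p1 -b-> p1
First repeat at step 2: p1 was already visited.

So i = 1, j = 2, giving x = w[0:1] = b, y = w[1:2] = b, z = w[2:7] = abbbb.
Check: |xy| = 2 ≤ 3 and |y| = 1 ≥ 1. Reading y takes A from p1 back to p1, so every xyⁱz is accepted.
Since A has 3 states, any run of length ≥ 3 visits 3+1 states, so by pigeonhole some state repeats within the first 3 steps — that repeat gives the pumpable loop.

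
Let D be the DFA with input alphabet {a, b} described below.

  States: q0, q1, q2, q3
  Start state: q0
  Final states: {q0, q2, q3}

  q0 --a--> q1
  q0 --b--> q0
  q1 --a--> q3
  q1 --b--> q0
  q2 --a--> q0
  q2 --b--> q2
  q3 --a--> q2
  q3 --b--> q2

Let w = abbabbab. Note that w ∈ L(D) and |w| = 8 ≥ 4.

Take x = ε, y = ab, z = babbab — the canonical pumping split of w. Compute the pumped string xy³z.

xy^3z = ε·ab·ab·ab·babbab = abababbabbab.
Reading y = ab takes D from q0 back to q0, so after x·y·y·y the machine is still in q0, and z then leads to the accepting state q0. Hence abababbabbab ∈ L(D).

abababbabbab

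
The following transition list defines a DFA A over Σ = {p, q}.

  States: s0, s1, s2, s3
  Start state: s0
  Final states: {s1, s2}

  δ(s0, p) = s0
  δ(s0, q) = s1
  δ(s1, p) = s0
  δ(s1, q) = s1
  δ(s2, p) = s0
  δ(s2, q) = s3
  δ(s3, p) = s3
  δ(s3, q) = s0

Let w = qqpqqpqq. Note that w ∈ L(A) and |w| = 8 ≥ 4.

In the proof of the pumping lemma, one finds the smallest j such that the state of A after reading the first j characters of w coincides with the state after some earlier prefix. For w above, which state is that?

Run of A on w = q q p q q p q q:
  step 0: s0  (start)
  step 1: s1  (read q: s0→s1)
  step 2: s1  (read q: s1→s1)   ← first repeat (s1 seen earlier)
  step 3: s0  (read p: s1→s0)
  step 4: s1  (read q: s0→s1)
  step 5: s1  (read q: s1→s1)
  step 6: s0  (read p: s1→s0)
  step 7: s1  (read q: s0→s1)
  step 8: s1  (read q: s1→s1)

The earliest repeat is at step j = 2: A is in s1, which it already visited at step i = 1.
Pumping length from the standard proof: p = 4 (the number of states). The repeated state found above gives |xy| = j ≤ 4 and |y| = j − i ≥ 1.

s1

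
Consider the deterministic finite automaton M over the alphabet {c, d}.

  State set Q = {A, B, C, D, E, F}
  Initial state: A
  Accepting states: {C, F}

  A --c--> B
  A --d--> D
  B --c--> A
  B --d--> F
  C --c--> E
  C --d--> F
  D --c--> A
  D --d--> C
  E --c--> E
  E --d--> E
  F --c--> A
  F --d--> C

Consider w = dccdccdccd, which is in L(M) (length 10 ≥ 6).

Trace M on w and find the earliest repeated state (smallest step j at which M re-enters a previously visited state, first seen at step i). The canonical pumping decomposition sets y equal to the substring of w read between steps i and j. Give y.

Run of M on w = d c c d c c d c c d:
  step 0: A  (start)
  step 1: D  (read d: A→D)
  step 2: A  (read c: D→A)   ← first repeat (A seen earlier)
  step 3: B  (read c: A→B)
  step 4: F  (read d: B→F)
  step 5: A  (read c: F→A)
  step 6: B  (read c: A→B)
  step 7: F  (read d: B→F)
  step 8: A  (read c: F→A)
  step 9: B  (read c: A→B)
  step 10: F  (read d: B→F)

So i = 0, j = 2, giving x = w[0:0] = ε, y = w[0:2] = dc, z = w[2:10] = cdccdccd.
Check: |xy| = 2 ≤ 6 and |y| = 2 ≥ 1. Reading y takes M from A back to A, so every xyⁱz is accepted.

dc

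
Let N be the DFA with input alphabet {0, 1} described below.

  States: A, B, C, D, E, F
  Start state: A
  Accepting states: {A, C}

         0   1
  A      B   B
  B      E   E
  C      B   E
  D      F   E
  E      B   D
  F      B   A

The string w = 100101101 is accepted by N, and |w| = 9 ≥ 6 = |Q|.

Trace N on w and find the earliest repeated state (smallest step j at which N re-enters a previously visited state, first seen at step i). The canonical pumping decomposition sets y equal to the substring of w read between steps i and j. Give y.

00

State sequence: A -1-> B -0-> E -0-> B -1-> E -0-> B -1-> E -1-> D -0-> F -1-> A
First repeat at step 3: B was already visited.

So i = 1, j = 3, giving x = w[0:1] = 1, y = w[1:3] = 00, z = w[3:9] = 101101.
Check: |xy| = 3 ≤ 6 and |y| = 2 ≥ 1. Reading y takes N from B back to B, so every xyⁱz is accepted.
The DFA has 6 states, so the proof of the pumping lemma guarantees a repeated state among the first 6+1 visited; the segment between the two visits is the pumpable y.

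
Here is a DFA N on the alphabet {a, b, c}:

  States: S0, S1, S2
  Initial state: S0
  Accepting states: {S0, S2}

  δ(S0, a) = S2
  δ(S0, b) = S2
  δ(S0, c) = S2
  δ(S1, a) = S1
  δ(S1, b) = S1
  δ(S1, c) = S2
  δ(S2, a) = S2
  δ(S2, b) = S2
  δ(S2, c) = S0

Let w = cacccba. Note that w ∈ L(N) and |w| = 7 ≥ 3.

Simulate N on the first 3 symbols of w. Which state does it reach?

S0

Run of N on the first 3 characters of w = c a c:
  step 0: S0  (start)
  step 1: S2  (read c: S0→S2)
  step 2: S2  (read a: S2→S2)
  step 3: S0  (read c: S2→S0)

After reading 3 characters, N is in state S0.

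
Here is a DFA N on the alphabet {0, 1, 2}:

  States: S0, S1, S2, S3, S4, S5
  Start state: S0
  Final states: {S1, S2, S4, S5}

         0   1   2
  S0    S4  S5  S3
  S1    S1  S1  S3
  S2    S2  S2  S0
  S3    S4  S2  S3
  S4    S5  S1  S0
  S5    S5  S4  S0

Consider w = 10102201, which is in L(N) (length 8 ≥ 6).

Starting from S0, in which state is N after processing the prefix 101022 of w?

Run of N on the first 6 characters of w = 1 0 1 0 2 2:
  step 0: S0  (start)
  step 1: S5  (read 1: S0→S5)
  step 2: S5  (read 0: S5→S5)
  step 3: S4  (read 1: S5→S4)
  step 4: S5  (read 0: S4→S5)
  step 5: S0  (read 2: S5→S0)
  step 6: S3  (read 2: S0→S3)

After reading 6 characters, N is in state S3.

S3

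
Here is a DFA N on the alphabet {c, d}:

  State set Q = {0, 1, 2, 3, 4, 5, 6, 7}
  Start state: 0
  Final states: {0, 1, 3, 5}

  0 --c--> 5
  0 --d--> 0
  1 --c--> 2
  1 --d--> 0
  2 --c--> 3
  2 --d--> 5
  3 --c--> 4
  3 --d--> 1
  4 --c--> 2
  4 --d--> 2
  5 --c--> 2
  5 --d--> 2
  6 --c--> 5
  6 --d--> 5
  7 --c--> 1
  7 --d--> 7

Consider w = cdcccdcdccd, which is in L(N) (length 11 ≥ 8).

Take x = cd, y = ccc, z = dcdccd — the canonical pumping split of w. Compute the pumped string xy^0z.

cddcdccd

xy⁰z = xz = cd·dcdccd = cddcdccd.
Reading y = ccc takes N from 2 back to 2, so after x the machine is still in 2, and z then leads to the accepting state 1. Hence cddcdccd ∈ L(N).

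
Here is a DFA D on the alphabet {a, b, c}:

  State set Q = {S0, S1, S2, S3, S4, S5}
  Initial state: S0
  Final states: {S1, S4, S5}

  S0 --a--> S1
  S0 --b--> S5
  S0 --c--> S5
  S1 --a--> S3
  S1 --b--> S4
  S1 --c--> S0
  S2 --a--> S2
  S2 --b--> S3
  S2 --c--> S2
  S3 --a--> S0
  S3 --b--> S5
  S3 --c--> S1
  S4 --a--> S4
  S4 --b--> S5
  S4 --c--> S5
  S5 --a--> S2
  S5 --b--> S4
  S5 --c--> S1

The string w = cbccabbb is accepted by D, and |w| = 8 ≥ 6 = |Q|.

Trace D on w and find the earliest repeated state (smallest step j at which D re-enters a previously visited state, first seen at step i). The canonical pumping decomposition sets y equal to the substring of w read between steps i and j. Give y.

State sequence: S0 -c-> S5 -b-> S4 -c-> S5 -c-> S1 -a-> S3 -b-> S5 -b-> S4 -b-> S5
First repeat at step 3: S5 was already visited.

So i = 1, j = 3, giving x = w[0:1] = c, y = w[1:3] = bc, z = w[3:8] = cabbb.
Check: |xy| = 3 ≤ 6 and |y| = 2 ≥ 1. Reading y takes D from S5 back to S5, so every xyⁱz is accepted.
Pumping length from the standard proof: p = 6 (the number of states). The repeated state found above gives |xy| = j ≤ 6 and |y| = j − i ≥ 1.

bc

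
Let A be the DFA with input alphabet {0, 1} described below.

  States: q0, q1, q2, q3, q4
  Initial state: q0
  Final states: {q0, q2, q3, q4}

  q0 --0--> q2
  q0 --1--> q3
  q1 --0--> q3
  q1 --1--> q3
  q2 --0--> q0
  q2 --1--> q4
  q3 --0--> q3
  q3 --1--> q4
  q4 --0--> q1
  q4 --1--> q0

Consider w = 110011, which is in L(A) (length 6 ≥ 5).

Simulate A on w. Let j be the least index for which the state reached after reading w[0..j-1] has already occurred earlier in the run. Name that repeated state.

State sequence: q0 -1-> q3 -1-> q4 -0-> q1 -0-> q3 -1-> q4 -1-> q0
First repeat at step 4: q3 was already visited.

The earliest repeat is at step j = 4: A is in q3, which it already visited at step i = 1.
With |Q| = 5, pigeonhole forces a state repeat no later than step 5; the substring read between the first and second visits to that state can be pumped.

q3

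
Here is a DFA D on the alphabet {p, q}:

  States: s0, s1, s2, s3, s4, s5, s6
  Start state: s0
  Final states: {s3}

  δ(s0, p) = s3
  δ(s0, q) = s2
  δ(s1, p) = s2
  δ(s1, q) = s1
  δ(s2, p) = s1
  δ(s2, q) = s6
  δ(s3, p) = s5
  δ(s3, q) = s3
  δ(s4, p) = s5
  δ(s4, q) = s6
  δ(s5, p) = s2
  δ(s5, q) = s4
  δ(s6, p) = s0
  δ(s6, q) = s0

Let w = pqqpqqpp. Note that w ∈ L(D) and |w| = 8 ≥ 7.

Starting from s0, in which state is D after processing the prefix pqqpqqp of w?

s0

Run of D on the first 7 characters of w = p q q p q q p:
  step 0: s0  (start)
  step 1: s3  (read p: s0→s3)
  step 2: s3  (read q: s3→s3)
  step 3: s3  (read q: s3→s3)
  step 4: s5  (read p: s3→s5)
  step 5: s4  (read q: s5→s4)
  step 6: s6  (read q: s4→s6)
  step 7: s0  (read p: s6→s0)

After reading 7 characters, D is in state s0.
(This kind of state-tracing is the core of the pumping-lemma construction: with 7 states, pigeonhole forces a repeat within the first 7 steps.)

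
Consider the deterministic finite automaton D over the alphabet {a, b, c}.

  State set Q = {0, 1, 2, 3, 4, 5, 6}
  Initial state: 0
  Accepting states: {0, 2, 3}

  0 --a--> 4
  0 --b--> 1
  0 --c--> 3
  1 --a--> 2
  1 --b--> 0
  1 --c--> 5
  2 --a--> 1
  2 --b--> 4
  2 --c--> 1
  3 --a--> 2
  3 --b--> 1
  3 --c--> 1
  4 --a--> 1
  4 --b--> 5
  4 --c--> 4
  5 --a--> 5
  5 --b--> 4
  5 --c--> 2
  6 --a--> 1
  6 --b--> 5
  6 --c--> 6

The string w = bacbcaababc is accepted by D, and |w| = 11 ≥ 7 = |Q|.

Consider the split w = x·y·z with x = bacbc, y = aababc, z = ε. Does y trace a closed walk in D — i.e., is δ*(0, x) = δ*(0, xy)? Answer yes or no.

Run of D on the first 11 characters of w = b a c b c a a b a b c:
  step 0: 0  (start)
  step 1: 1  (read b: 0→1)
  step 2: 2  (read a: 1→2)
  step 3: 1  (read c: 2→1)
  step 4: 0  (read b: 1→0)
  step 5: 3  (read c: 0→3)
  step 6: 2  (read a: 3→2)
  step 7: 1  (read a: 2→1)
  step 8: 0  (read b: 1→0)
  step 9: 4  (read a: 0→4)
  step 10: 5  (read b: 4→5)
  step 11: 2  (read c: 5→2)

After x (step 5): 3. After xy (step 11): 2.
They differ (3 ≠ 2), so y is not a cycle from the state after x; this split is not the one the pumping-lemma construction produces, and pumping y need not keep the string in L(D).

no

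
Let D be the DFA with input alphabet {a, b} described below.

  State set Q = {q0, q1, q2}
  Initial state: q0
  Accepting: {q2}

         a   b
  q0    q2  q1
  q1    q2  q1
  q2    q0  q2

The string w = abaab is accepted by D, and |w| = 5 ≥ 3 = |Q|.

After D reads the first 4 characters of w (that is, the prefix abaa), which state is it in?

State sequence: q0 -a-> q2 -b-> q2 -a-> q0 -a-> q2

After reading 4 characters, D is in state q2.
(This kind of state-tracing is the core of the pumping-lemma construction: with 3 states, pigeonhole forces a repeat within the first 3 steps.)

q2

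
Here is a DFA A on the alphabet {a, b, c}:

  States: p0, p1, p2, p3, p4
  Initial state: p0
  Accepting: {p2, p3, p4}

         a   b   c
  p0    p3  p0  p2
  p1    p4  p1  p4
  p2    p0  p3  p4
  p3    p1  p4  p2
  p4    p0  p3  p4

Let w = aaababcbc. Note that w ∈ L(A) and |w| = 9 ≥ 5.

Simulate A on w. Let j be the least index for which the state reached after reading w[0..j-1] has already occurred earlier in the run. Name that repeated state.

State sequence: p0 -a-> p3 -a-> p1 -a-> p4 -b-> p3 -a-> p1 -b-> p1 -c-> p4 -b-> p3 -c-> p2
First repeat at step 4: p3 was already visited.

The earliest repeat is at step j = 4: A is in p3, which it already visited at step i = 1.
With |Q| = 5, pigeonhole forces a state repeat no later than step 5; the substring read between the first and second visits to that state can be pumped.

p3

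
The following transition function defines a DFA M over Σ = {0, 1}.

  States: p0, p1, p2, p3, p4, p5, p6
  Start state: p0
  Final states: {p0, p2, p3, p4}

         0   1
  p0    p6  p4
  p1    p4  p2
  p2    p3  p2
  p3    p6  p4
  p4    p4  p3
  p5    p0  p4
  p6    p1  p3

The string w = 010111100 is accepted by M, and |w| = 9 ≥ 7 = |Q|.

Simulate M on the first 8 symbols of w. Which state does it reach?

p4

Run of M on the first 8 characters of w = 0 1 0 1 1 1 1 0:
  step 0: p0  (start)
  step 1: p6  (read 0: p0→p6)
  step 2: p3  (read 1: p6→p3)
  step 3: p6  (read 0: p3→p6)
  step 4: p3  (read 1: p6→p3)
  step 5: p4  (read 1: p3→p4)
  step 6: p3  (read 1: p4→p3)
  step 7: p4  (read 1: p3→p4)
  step 8: p4  (read 0: p4→p4)

After reading 8 characters, M is in state p4.
(This kind of state-tracing is the core of the pumping-lemma construction: with 7 states, pigeonhole forces a repeat within the first 7 steps.)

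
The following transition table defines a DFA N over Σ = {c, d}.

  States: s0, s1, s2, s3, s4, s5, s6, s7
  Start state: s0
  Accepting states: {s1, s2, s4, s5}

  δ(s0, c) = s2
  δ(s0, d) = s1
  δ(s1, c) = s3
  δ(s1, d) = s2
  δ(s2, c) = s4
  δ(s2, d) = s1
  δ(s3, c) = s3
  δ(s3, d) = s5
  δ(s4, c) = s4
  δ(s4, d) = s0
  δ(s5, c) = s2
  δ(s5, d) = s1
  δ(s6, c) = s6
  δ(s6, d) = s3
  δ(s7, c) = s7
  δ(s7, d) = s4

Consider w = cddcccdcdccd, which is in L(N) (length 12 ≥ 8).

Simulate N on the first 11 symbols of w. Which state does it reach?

Run of N on the first 11 characters of w = c d d c c c d c d c c:
  step 0: s0  (start)
  step 1: s2  (read c: s0→s2)
  step 2: s1  (read d: s2→s1)
  step 3: s2  (read d: s1→s2)
  step 4: s4  (read c: s2→s4)
  step 5: s4  (read c: s4→s4)
  step 6: s4  (read c: s4→s4)
  step 7: s0  (read d: s4→s0)
  step 8: s2  (read c: s0→s2)
  step 9: s1  (read d: s2→s1)
  step 10: s3  (read c: s1→s3)
  step 11: s3  (read c: s3→s3)

After reading 11 characters, N is in state s3.

s3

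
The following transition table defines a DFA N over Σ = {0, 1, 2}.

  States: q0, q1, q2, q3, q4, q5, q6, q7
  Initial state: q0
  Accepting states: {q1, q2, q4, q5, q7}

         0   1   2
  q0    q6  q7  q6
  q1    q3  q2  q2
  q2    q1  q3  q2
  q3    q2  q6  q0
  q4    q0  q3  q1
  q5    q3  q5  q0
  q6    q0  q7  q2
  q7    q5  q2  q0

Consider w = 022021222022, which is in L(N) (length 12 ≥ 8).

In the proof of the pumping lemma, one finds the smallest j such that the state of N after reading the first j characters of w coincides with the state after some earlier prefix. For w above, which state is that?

State sequence: q0 -0-> q6 -2-> q2 -2-> q2 -0-> q1 -2-> q2 -1-> q3 -2-> q0 -2-> q6 -2-> q2 -0-> q1 -2-> q2 -2-> q2
First repeat at step 3: q2 was already visited.

The earliest repeat is at step j = 3: N is in q2, which it already visited at step i = 2.
With |Q| = 8, pigeonhole forces a state repeat no later than step 8; the substring read between the first and second visits to that state can be pumped.

q2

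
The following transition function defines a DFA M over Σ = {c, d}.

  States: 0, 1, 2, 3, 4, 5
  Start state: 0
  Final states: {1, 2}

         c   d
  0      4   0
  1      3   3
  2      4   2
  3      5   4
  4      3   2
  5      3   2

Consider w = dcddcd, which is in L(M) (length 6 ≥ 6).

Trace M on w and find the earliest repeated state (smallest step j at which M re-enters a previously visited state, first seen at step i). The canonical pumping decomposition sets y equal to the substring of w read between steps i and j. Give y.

Run of M on w = d c d d c d:
  step 0: 0  (start)
  step 1: 0  (read d: 0→0)   ← first repeat (0 seen earlier)
  step 2: 4  (read c: 0→4)
  step 3: 2  (read d: 4→2)
  step 4: 2  (read d: 2→2)
  step 5: 4  (read c: 2→4)
  step 6: 2  (read d: 4→2)

So i = 0, j = 1, giving x = w[0:0] = ε, y = w[0:1] = d, z = w[1:6] = cddcd.
Check: |xy| = 1 ≤ 6 and |y| = 1 ≥ 1. Reading y takes M from 0 back to 0, so every xyⁱz is accepted.

d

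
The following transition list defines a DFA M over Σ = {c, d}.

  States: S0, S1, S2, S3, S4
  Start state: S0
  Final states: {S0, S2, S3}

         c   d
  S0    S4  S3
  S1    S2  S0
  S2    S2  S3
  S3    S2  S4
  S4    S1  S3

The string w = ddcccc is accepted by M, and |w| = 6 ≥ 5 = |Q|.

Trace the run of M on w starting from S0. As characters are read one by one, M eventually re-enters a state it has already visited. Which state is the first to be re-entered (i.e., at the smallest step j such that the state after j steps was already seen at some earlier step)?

S2

Run of M on w = d d c c c c:
  step 0: S0  (start)
  step 1: S3  (read d: S0→S3)
  step 2: S4  (read d: S3→S4)
  step 3: S1  (read c: S4→S1)
  step 4: S2  (read c: S1→S2)
  step 5: S2  (read c: S2→S2)   ← first repeat (S2 seen earlier)
  step 6: S2  (read c: S2→S2)

The earliest repeat is at step j = 5: M is in S2, which it already visited at step i = 4.
The DFA has 5 states, so the proof of the pumping lemma guarantees a repeated state among the first 5+1 visited; the segment between the two visits is the pumpable y.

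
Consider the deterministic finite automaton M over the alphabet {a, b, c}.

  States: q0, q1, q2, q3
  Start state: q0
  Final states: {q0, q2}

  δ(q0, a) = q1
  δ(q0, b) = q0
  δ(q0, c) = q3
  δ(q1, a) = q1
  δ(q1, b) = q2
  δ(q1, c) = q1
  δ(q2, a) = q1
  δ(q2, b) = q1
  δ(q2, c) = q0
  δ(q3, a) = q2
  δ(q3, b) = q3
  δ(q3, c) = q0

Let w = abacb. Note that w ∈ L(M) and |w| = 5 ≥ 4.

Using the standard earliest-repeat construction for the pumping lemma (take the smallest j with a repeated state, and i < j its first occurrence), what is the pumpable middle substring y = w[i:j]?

ba

Run of M on w = a b a c b:
  step 0: q0  (start)
  step 1: q1  (read a: q0→q1)
  step 2: q2  (read b: q1→q2)
  step 3: q1  (read a: q2→q1)   ← first repeat (q1 seen earlier)
  step 4: q1  (read c: q1→q1)
  step 5: q2  (read b: q1→q2)

So i = 1, j = 3, giving x = w[0:1] = a, y = w[1:3] = ba, z = w[3:5] = cb.
Check: |xy| = 3 ≤ 4 and |y| = 2 ≥ 1. Reading y takes M from q1 back to q1, so every xyⁱz is accepted.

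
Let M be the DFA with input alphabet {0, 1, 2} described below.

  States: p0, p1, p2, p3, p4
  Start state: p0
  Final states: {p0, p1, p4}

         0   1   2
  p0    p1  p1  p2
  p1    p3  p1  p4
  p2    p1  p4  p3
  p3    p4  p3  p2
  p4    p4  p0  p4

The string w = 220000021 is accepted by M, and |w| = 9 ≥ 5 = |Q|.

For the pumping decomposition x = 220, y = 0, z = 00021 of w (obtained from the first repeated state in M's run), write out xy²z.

xy^2z = 220·0·0·00021 = 2200000021.
Reading y = 0 takes M from p4 back to p4, so after x·y·y the machine is still in p4, and z then leads to the accepting state p0. Hence 2200000021 ∈ L(M).

2200000021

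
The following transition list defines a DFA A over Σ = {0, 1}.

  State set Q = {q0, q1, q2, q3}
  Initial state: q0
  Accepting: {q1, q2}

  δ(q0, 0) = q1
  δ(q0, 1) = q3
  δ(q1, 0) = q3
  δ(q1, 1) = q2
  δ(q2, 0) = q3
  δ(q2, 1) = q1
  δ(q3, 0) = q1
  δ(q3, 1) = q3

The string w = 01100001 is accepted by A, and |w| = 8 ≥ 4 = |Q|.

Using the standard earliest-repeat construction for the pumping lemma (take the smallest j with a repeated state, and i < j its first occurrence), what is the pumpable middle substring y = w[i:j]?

Run of A on w = 0 1 1 0 0 0 0 1:
  step 0: q0  (start)
  step 1: q1  (read 0: q0→q1)
  step 2: q2  (read 1: q1→q2)
  step 3: q1  (read 1: q2→q1)   ← first repeat (q1 seen earlier)
  step 4: q3  (read 0: q1→q3)
  step 5: q1  (read 0: q3→q1)
  step 6: q3  (read 0: q1→q3)
  step 7: q1  (read 0: q3→q1)
  step 8: q2  (read 1: q1→q2)

So i = 1, j = 3, giving x = w[0:1] = 0, y = w[1:3] = 11, z = w[3:8] = 00001.
Check: |xy| = 3 ≤ 4 and |y| = 2 ≥ 1. Reading y takes A from q1 back to q1, so every xyⁱz is accepted.
With |Q| = 4, pigeonhole forces a state repeat no later than step 4; the substring read between the first and second visits to that state can be pumped.

11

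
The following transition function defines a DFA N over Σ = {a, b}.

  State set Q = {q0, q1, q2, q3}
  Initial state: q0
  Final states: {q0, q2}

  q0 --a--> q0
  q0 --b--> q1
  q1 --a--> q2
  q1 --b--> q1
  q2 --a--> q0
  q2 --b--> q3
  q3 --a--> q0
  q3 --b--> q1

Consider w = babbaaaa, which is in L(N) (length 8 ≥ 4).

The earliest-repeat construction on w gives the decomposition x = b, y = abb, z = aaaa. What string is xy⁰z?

xy⁰z = xz = b·aaaa = baaaa.
Reading y = abb takes N from q1 back to q1, so after x the machine is still in q1, and z then leads to the accepting state q0. Hence baaaa ∈ L(N).

baaaa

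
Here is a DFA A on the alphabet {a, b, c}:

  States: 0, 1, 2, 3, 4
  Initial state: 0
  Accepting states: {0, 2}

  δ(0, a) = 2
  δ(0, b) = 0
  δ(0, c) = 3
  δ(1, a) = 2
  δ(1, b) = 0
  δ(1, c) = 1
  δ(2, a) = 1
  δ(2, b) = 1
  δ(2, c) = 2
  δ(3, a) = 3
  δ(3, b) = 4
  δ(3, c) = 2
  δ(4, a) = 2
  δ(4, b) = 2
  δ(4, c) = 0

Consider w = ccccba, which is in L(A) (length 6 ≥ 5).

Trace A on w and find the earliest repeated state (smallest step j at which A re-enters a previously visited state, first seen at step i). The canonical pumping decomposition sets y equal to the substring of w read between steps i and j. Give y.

c

Run of A on w = c c c c b a:
  step 0: 0  (start)
  step 1: 3  (read c: 0→3)
  step 2: 2  (read c: 3→2)
  step 3: 2  (read c: 2→2)   ← first repeat (2 seen earlier)
  step 4: 2  (read c: 2→2)
  step 5: 1  (read b: 2→1)
  step 6: 2  (read a: 1→2)

So i = 2, j = 3, giving x = w[0:2] = cc, y = w[2:3] = c, z = w[3:6] = cba.
Check: |xy| = 3 ≤ 5 and |y| = 1 ≥ 1. Reading y takes A from 2 back to 2, so every xyⁱz is accepted.
Pumping length from the standard proof: p = 5 (the number of states). The repeated state found above gives |xy| = j ≤ 5 and |y| = j − i ≥ 1.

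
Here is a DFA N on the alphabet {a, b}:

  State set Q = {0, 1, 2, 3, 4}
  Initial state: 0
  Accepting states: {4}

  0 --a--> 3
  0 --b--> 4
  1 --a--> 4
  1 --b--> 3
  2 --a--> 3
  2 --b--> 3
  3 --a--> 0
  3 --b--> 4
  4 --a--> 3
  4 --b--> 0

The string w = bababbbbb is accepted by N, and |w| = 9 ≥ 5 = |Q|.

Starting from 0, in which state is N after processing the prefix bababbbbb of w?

Run of N on the first 9 characters of w = b a b a b b b b b:
  step 0: 0  (start)
  step 1: 4  (read b: 0→4)
  step 2: 3  (read a: 4→3)
  step 3: 4  (read b: 3→4)
  step 4: 3  (read a: 4→3)
  step 5: 4  (read b: 3→4)
  step 6: 0  (read b: 4→0)
  step 7: 4  (read b: 0→4)
  step 8: 0  (read b: 4→0)
  step 9: 4  (read b: 0→4)

After reading 9 characters, N is in state 4.

4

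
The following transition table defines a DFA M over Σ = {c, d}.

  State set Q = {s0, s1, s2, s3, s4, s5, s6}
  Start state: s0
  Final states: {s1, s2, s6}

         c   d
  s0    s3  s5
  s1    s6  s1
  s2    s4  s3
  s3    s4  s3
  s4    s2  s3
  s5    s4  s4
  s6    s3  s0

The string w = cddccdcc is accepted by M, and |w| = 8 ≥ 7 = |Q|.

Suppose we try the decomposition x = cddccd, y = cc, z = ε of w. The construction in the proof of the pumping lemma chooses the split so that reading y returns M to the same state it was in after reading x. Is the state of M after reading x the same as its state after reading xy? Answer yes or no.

State sequence: s0 -c-> s3 -d-> s3 -d-> s3 -c-> s4 -c-> s2 -d-> s3 -c-> s4 -c-> s2

After x (step 6): s3. After xy (step 8): s2.
They differ (s3 ≠ s2), so y is not a cycle from the state after x; this split is not the one the pumping-lemma construction produces, and pumping y need not keep the string in L(M).

no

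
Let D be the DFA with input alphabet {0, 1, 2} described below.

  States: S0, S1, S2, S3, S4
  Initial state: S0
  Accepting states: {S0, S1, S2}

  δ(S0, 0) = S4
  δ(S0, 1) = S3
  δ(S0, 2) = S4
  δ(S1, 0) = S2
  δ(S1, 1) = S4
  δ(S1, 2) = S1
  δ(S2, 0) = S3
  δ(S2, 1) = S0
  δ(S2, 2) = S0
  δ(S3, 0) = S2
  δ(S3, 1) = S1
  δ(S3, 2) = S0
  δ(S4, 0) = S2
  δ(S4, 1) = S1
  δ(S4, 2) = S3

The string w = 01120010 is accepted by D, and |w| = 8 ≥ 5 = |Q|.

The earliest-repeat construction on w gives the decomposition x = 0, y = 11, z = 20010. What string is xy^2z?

0111120010

xy^2z = 0·11·11·20010 = 0111120010.
Reading y = 11 takes D from S4 back to S4, so after x·y·y the machine is still in S4, and z then leads to the accepting state S2. Hence 0111120010 ∈ L(D).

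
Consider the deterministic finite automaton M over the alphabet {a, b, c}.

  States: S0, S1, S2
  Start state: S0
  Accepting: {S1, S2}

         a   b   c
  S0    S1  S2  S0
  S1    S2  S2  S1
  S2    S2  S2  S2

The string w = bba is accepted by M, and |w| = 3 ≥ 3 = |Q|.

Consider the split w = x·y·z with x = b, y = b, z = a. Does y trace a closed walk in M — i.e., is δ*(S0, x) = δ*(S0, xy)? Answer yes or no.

Run of M on the first 2 characters of w = b b:
  step 0: S0  (start)
  step 1: S2  (read b: S0→S2)
  step 2: S2  (read b: S2→S2)

After x (step 1): S2. After xy (step 2): S2.
They match, so y = b drives M around a cycle from S2 back to itself; pumping y any number of times keeps M in S2 before reading z, and xyⁱz ∈ L(M) for every i ≥ 0.

yes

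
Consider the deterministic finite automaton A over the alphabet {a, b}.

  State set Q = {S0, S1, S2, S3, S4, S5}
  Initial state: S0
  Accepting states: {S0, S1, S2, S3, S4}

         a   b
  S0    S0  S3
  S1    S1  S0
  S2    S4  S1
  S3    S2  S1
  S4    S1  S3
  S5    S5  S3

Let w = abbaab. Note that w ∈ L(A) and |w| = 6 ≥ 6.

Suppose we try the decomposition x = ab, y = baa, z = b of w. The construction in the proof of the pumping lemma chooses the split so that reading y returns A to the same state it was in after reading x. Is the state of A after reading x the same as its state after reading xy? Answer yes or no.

no

Run of A on the first 5 characters of w = a b b a a:
  step 0: S0  (start)
  step 1: S0  (read a: S0→S0)
  step 2: S3  (read b: S0→S3)
  step 3: S1  (read b: S3→S1)
  step 4: S1  (read a: S1→S1)
  step 5: S1  (read a: S1→S1)

After x (step 2): S3. After xy (step 5): S1.
They differ (S3 ≠ S1), so y is not a cycle from the state after x; this split is not the one the pumping-lemma construction produces, and pumping y need not keep the string in L(A).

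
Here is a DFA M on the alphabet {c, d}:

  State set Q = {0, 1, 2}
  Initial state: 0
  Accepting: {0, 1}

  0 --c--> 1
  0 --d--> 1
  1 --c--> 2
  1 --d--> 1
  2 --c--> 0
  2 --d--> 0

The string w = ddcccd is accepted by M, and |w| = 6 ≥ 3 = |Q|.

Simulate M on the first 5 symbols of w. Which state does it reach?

1

State sequence: 0 -d-> 1 -d-> 1 -c-> 2 -c-> 0 -c-> 1

After reading 5 characters, M is in state 1.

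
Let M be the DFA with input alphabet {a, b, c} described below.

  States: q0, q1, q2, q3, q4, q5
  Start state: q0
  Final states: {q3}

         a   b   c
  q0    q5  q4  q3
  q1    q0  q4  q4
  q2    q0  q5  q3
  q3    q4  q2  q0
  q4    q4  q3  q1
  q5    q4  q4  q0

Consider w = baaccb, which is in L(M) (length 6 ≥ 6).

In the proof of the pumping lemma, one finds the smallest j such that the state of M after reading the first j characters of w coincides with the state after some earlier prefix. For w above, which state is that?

q4

State sequence: q0 -b-> q4 -a-> q4 -a-> q4 -c-> q1 -c-> q4 -b-> q3
First repeat at step 2: q4 was already visited.

The earliest repeat is at step j = 2: M is in q4, which it already visited at step i = 1.
Since M has 6 states, any run of length ≥ 6 visits 6+1 states, so by pigeonhole some state repeats within the first 6 steps — that repeat gives the pumpable loop.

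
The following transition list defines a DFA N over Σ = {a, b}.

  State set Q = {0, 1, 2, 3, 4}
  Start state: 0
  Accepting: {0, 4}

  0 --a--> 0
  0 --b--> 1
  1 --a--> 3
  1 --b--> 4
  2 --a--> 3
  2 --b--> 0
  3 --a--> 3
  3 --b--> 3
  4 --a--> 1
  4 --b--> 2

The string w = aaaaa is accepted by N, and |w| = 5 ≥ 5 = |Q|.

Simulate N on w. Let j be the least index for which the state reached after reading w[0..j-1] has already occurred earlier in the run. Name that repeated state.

0

Run of N on w = a a a a a:
  step 0: 0  (start)
  step 1: 0  (read a: 0→0)   ← first repeat (0 seen earlier)
  step 2: 0  (read a: 0→0)
  step 3: 0  (read a: 0→0)
  step 4: 0  (read a: 0→0)
  step 5: 0  (read a: 0→0)

The earliest repeat is at step j = 1: N is in 0, which it already visited at step i = 0.
With |Q| = 5, pigeonhole forces a state repeat no later than step 5; the substring read between the first and second visits to that state can be pumped.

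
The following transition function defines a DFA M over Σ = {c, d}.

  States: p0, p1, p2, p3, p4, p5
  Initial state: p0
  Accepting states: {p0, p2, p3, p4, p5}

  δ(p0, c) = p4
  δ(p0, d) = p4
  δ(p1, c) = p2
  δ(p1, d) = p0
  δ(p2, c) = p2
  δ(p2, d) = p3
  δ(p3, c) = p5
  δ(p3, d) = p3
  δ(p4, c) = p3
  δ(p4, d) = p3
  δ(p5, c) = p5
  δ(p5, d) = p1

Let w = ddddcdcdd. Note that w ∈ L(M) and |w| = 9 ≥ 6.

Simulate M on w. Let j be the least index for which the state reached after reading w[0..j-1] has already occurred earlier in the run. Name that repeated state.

p3

State sequence: p0 -d-> p4 -d-> p3 -d-> p3 -d-> p3 -c-> p5 -d-> p1 -c-> p2 -d-> p3 -d-> p3
First repeat at step 3: p3 was already visited.

The earliest repeat is at step j = 3: M is in p3, which it already visited at step i = 2.
The DFA has 6 states, so the proof of the pumping lemma guarantees a repeated state among the first 6+1 visited; the segment between the two visits is the pumpable y.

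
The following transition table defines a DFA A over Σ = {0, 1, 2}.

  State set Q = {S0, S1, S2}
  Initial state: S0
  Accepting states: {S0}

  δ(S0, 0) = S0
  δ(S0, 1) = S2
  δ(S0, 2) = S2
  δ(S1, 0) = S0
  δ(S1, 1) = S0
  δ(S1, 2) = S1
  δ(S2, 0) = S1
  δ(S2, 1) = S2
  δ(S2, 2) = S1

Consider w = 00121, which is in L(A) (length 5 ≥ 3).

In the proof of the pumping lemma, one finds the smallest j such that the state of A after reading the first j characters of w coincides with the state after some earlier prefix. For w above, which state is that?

State sequence: S0 -0-> S0 -0-> S0 -1-> S2 -2-> S1 -1-> S0
First repeat at step 1: S0 was already visited.

The earliest repeat is at step j = 1: A is in S0, which it already visited at step i = 0.
With |Q| = 3, pigeonhole forces a state repeat no later than step 3; the substring read between the first and second visits to that state can be pumped.

S0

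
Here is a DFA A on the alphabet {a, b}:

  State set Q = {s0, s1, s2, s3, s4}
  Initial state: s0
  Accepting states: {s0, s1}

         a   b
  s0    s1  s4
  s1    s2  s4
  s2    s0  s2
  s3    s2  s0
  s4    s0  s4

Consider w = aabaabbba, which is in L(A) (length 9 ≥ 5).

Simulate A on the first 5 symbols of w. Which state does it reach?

Run of A on the first 5 characters of w = a a b a a:
  step 0: s0  (start)
  step 1: s1  (read a: s0→s1)
  step 2: s2  (read a: s1→s2)
  step 3: s2  (read b: s2→s2)
  step 4: s0  (read a: s2→s0)
  step 5: s1  (read a: s0→s1)

After reading 5 characters, A is in state s1.
(This kind of state-tracing is the core of the pumping-lemma construction: with 5 states, pigeonhole forces a repeat within the first 5 steps.)

s1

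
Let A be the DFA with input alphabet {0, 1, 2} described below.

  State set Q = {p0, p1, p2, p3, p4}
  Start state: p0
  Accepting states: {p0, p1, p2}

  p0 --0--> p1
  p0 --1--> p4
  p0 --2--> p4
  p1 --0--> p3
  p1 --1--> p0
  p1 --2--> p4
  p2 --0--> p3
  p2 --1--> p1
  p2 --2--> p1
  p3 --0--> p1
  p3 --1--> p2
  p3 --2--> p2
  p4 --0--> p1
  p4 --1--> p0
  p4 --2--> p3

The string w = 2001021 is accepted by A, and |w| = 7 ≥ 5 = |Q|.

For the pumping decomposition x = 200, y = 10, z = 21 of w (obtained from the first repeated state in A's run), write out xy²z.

xy^2z = 200·10·10·21 = 200101021.
Reading y = 10 takes A from p3 back to p3, so after x·y·y the machine is still in p3, and z then leads to the accepting state p1. Hence 200101021 ∈ L(A).

200101021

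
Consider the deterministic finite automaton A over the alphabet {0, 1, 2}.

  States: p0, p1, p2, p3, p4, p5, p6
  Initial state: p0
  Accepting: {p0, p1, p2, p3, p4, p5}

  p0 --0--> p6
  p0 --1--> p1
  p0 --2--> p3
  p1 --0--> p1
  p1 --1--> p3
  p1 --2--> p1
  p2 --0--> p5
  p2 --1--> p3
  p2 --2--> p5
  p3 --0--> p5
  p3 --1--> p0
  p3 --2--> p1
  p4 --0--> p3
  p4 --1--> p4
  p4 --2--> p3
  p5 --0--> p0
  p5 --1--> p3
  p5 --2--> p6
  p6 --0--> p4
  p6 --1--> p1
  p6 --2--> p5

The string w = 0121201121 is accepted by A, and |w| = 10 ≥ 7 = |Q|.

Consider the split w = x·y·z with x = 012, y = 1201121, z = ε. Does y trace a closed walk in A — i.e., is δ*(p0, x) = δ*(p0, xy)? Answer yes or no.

State sequence: p0 -0-> p6 -1-> p1 -2-> p1 -1-> p3 -2-> p1 -0-> p1 -1-> p3 -1-> p0 -2-> p3 -1-> p0

After x (step 3): p1. After xy (step 10): p0.
They differ (p1 ≠ p0), so y is not a cycle from the state after x; this split is not the one the pumping-lemma construction produces, and pumping y need not keep the string in L(A).

no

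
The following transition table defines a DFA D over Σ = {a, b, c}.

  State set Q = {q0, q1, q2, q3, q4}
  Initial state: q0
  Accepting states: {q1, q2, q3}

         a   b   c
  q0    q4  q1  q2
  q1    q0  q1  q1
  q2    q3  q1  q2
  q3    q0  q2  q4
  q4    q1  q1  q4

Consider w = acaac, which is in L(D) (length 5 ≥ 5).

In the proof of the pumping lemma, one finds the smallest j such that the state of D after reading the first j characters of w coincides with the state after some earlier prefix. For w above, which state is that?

q4

Run of D on w = a c a a c:
  step 0: q0  (start)
  step 1: q4  (read a: q0→q4)
  step 2: q4  (read c: q4→q4)   ← first repeat (q4 seen earlier)
  step 3: q1  (read a: q4→q1)
  step 4: q0  (read a: q1→q0)
  step 5: q2  (read c: q0→q2)

The earliest repeat is at step j = 2: D is in q4, which it already visited at step i = 1.
Pumping length from the standard proof: p = 5 (the number of states). The repeated state found above gives |xy| = j ≤ 5 and |y| = j − i ≥ 1.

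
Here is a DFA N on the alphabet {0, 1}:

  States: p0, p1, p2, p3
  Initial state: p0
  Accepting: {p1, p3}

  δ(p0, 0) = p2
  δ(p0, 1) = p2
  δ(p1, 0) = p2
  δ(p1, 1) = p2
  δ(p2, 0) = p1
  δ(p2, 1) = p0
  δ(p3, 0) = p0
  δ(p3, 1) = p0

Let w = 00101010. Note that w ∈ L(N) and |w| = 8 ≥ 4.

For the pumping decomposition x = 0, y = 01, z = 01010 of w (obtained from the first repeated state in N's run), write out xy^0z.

xy⁰z = xz = 0·01010 = 001010.
Reading y = 01 takes N from p2 back to p2, so after x the machine is still in p2, and z then leads to the accepting state p1. Hence 001010 ∈ L(N).

001010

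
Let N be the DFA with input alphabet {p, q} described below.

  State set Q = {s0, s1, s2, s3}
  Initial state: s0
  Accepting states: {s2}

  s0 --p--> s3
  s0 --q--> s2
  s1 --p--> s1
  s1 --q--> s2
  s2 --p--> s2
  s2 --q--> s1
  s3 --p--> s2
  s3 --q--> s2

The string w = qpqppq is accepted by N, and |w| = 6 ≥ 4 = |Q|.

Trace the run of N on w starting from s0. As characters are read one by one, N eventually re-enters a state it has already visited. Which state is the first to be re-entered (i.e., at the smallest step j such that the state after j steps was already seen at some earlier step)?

State sequence: s0 -q-> s2 -p-> s2 -q-> s1 -p-> s1 -p-> s1 -q-> s2
First repeat at step 2: s2 was already visited.

The earliest repeat is at step j = 2: N is in s2, which it already visited at step i = 1.
Since N has 4 states, any run of length ≥ 4 visits 4+1 states, so by pigeonhole some state repeats within the first 4 steps — that repeat gives the pumpable loop.

s2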